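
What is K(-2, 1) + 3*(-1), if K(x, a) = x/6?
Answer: -10/3 ≈ -3.3333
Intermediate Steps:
K(x, a) = x/6 (K(x, a) = x*(1/6) = x/6)
K(-2, 1) + 3*(-1) = (1/6)*(-2) + 3*(-1) = -1/3 - 3 = -10/3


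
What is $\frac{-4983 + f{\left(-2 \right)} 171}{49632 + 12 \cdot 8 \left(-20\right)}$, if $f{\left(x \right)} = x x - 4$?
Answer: $- \frac{1661}{15904} \approx -0.10444$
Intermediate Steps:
$f{\left(x \right)} = -4 + x^{2}$ ($f{\left(x \right)} = x^{2} - 4 = -4 + x^{2}$)
$\frac{-4983 + f{\left(-2 \right)} 171}{49632 + 12 \cdot 8 \left(-20\right)} = \frac{-4983 + \left(-4 + \left(-2\right)^{2}\right) 171}{49632 + 12 \cdot 8 \left(-20\right)} = \frac{-4983 + \left(-4 + 4\right) 171}{49632 + 96 \left(-20\right)} = \frac{-4983 + 0 \cdot 171}{49632 - 1920} = \frac{-4983 + 0}{47712} = \left(-4983\right) \frac{1}{47712} = - \frac{1661}{15904}$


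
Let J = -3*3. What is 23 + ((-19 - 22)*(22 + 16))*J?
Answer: 14045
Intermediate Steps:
J = -9
23 + ((-19 - 22)*(22 + 16))*J = 23 + ((-19 - 22)*(22 + 16))*(-9) = 23 - 41*38*(-9) = 23 - 1558*(-9) = 23 + 14022 = 14045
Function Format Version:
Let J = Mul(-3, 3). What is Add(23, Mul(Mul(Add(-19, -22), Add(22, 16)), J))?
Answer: 14045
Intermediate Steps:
J = -9
Add(23, Mul(Mul(Add(-19, -22), Add(22, 16)), J)) = Add(23, Mul(Mul(Add(-19, -22), Add(22, 16)), -9)) = Add(23, Mul(Mul(-41, 38), -9)) = Add(23, Mul(-1558, -9)) = Add(23, 14022) = 14045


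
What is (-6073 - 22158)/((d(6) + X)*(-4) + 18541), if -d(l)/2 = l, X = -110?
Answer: -28231/19029 ≈ -1.4836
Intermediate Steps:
d(l) = -2*l
(-6073 - 22158)/((d(6) + X)*(-4) + 18541) = (-6073 - 22158)/((-2*6 - 110)*(-4) + 18541) = -28231/((-12 - 110)*(-4) + 18541) = -28231/(-122*(-4) + 18541) = -28231/(488 + 18541) = -28231/19029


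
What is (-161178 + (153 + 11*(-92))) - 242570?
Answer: -404607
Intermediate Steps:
(-161178 + (153 + 11*(-92))) - 242570 = (-161178 + (153 - 1012)) - 242570 = (-161178 - 859) - 242570 = -162037 - 242570 = -404607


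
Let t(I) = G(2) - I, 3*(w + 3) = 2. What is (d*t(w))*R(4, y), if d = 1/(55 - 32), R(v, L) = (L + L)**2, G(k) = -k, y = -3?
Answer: 12/23 ≈ 0.52174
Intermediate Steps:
w = -7/3 (w = -3 + (1/3)*2 = -3 + 2/3 = -7/3 ≈ -2.3333)
t(I) = -2 - I (t(I) = -1*2 - I = -2 - I)
R(v, L) = 4*L**2 (R(v, L) = (2*L)**2 = 4*L**2)
d = 1/23 ≈ 0.043478
(d*t(w))*R(4, y) = ((-2 - 1*(-7/3))/23)*(4*(-3)**2) = ((-2 + 7/3)/23)*(4*9) = ((1/23)*(1/3))*36 = (1/69)*36 = 12/23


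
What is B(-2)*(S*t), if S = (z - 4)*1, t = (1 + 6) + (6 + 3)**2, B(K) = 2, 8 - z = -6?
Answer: 1760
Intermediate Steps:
z = 14 (z = 8 - 1*(-6) = 8 + 6 = 14)
t = 88 (t = 7 + 9**2 = 7 + 81 = 88)
S = 10 (S = (14 - 4)*1 = 10*1 = 10)
B(-2)*(S*t) = 2*(10*88) = 2*880 = 1760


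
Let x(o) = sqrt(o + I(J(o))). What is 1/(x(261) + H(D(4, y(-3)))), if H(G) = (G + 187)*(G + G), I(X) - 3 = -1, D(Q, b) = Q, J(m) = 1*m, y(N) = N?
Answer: 1528/2334521 - sqrt(263)/2334521 ≈ 0.00064758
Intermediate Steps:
J(m) = m
I(X) = 2 (I(X) = 3 - 1 = 2)
x(o) = sqrt(2 + o) (x(o) = sqrt(o + 2) = sqrt(2 + o))
H(G) = 2*G*(187 + G) (H(G) = (187 + G)*(2*G) = 2*G*(187 + G))
1/(x(261) + H(D(4, y(-3)))) = 1/(sqrt(2 + 261) + 2*4*(187 + 4)) = 1/(sqrt(263) + 2*4*191) = 1/(sqrt(263) + 1528) = 1/(1528 + sqrt(263))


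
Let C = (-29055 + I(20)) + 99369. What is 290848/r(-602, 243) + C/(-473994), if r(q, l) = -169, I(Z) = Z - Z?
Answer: -22978681663/13350831 ≈ -1721.1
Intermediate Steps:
I(Z) = 0
C = 70314 (C = (-29055 + 0) + 99369 = -29055 + 99369 = 70314)
290848/r(-602, 243) + C/(-473994) = 290848/(-169) + 70314/(-473994) = 290848*(-1/169) + 70314*(-1/473994) = -290848/169 - 11719/78999 = -22978681663/13350831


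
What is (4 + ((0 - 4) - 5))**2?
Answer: 25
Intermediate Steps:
(4 + ((0 - 4) - 5))**2 = (4 + (-4 - 5))**2 = (4 - 9)**2 = (-5)**2 = 25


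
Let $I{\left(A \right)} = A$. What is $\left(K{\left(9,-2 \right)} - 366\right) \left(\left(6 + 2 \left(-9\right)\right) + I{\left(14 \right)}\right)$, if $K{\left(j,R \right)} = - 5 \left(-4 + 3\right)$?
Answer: $-722$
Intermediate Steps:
$K{\left(j,R \right)} = 5$ ($K{\left(j,R \right)} = \left(-5\right) \left(-1\right) = 5$)
$\left(K{\left(9,-2 \right)} - 366\right) \left(\left(6 + 2 \left(-9\right)\right) + I{\left(14 \right)}\right) = \left(5 - 366\right) \left(\left(6 + 2 \left(-9\right)\right) + 14\right) = - 361 \left(\left(6 - 18\right) + 14\right) = - 361 \left(-12 + 14\right) = \left(-361\right) 2 = -722$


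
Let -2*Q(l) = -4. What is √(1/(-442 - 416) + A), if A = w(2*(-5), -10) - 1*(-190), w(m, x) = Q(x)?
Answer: √141342630/858 ≈ 13.856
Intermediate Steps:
Q(l) = 2 (Q(l) = -½*(-4) = 2)
w(m, x) = 2
A = 192 (A = 2 - 1*(-190) = 2 + 190 = 192)
√(1/(-442 - 416) + A) = √(1/(-442 - 416) + 192) = √(1/(-858) + 192) = √(-1/858 + 192) = √(164735/858) = √141342630/858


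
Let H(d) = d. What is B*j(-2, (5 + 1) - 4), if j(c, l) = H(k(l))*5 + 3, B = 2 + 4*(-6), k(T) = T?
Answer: -286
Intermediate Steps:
B = -22 (B = 2 - 24 = -22)
j(c, l) = 3 + 5*l (j(c, l) = l*5 + 3 = 5*l + 3 = 3 + 5*l)
B*j(-2, (5 + 1) - 4) = -22*(3 + 5*((5 + 1) - 4)) = -22*(3 + 5*(6 - 4)) = -22*(3 + 5*2) = -22*(3 + 10) = -22*13 = -286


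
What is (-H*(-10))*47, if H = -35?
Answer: -16450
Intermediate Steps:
(-H*(-10))*47 = (-1*(-35)*(-10))*47 = (35*(-10))*47 = -350*47 = -16450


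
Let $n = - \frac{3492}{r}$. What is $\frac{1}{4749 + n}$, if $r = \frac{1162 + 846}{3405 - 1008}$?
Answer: $\frac{502}{291417} \approx 0.0017226$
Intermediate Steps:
$r = \frac{2008}{2397} \approx 0.83771$
$n = - \frac{2092581}{502}$ ($n = - \frac{3492}{\frac{2008}{2397}} = \left(-3492\right) \frac{2397}{2008} = - \frac{2092581}{502} \approx -4168.5$)
$\frac{1}{4749 + n} = \frac{1}{4749 - \frac{2092581}{502}} = \frac{1}{\frac{291417}{502}} = \frac{502}{291417}$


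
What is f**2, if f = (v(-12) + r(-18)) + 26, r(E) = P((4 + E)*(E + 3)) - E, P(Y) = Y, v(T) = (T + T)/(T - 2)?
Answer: 3204100/49 ≈ 65390.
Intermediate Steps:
v(T) = 2*T/(-2 + T) (v(T) = (2*T)/(-2 + T) = 2*T/(-2 + T))
r(E) = -E + (3 + E)*(4 + E) (r(E) = (4 + E)*(E + 3) - E = (4 + E)*(3 + E) - E = (3 + E)*(4 + E) - E = -E + (3 + E)*(4 + E))
f = 1790/7 (f = (2*(-12)/(-2 - 12) + (12 + (-18)**2 + 6*(-18))) + 26 = (2*(-12)/(-14) + (12 + 324 - 108)) + 26 = (2*(-12)*(-1/14) + 228) + 26 = (12/7 + 228) + 26 = 1608/7 + 26 = 1790/7 ≈ 255.71)
f**2 = (1790/7)**2 = 3204100/49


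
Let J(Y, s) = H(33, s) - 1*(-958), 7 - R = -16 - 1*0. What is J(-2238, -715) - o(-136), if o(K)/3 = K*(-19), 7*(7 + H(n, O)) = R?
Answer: -47584/7 ≈ -6797.7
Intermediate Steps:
R = 23 (R = 7 - (-16 - 1*0) = 7 - (-16 + 0) = 7 - 1*(-16) = 7 + 16 = 23)
H(n, O) = -26/7 (H(n, O) = -7 + (1/7)*23 = -7 + 23/7 = -26/7)
o(K) = -57*K (o(K) = 3*(K*(-19)) = 3*(-19*K) = -57*K)
J(Y, s) = 6680/7 (J(Y, s) = -26/7 - 1*(-958) = -26/7 + 958 = 6680/7)
J(-2238, -715) - o(-136) = 6680/7 - (-57)*(-136) = 6680/7 - 1*7752 = 6680/7 - 7752 = -47584/7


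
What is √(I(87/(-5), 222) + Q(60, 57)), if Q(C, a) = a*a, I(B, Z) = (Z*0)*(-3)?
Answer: 57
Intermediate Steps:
I(B, Z) = 0 (I(B, Z) = 0*(-3) = 0)
Q(C, a) = a²
√(I(87/(-5), 222) + Q(60, 57)) = √(0 + 57²) = √(0 + 3249) = √3249 = 57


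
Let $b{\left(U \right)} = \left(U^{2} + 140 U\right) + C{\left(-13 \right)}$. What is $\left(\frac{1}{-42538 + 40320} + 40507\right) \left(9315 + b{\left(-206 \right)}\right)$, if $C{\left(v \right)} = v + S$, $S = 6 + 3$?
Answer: $\frac{2058068534175}{2218} \approx 9.2789 \cdot 10^{8}$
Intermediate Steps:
$S = 9$
$C{\left(v \right)} = 9 + v$ ($C{\left(v \right)} = v + 9 = 9 + v$)
$b{\left(U \right)} = -4 + U^{2} + 140 U$ ($b{\left(U \right)} = \left(U^{2} + 140 U\right) + \left(9 - 13\right) = \left(U^{2} + 140 U\right) - 4 = -4 + U^{2} + 140 U$)
$\left(\frac{1}{-42538 + 40320} + 40507\right) \left(9315 + b{\left(-206 \right)}\right) = \left(\frac{1}{-42538 + 40320} + 40507\right) \left(9315 + \left(-4 + \left(-206\right)^{2} + 140 \left(-206\right)\right)\right) = \left(\frac{1}{-2218} + 40507\right) \left(9315 - -13592\right) = \left(- \frac{1}{2218} + 40507\right) \left(9315 + 13592\right) = \frac{89844525}{2218} \cdot 22907 = \frac{2058068534175}{2218}$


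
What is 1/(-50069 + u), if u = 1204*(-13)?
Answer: -1/65721 ≈ -1.5216e-5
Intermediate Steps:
u = -15652
1/(-50069 + u) = 1/(-50069 - 15652) = 1/(-65721) = -1/65721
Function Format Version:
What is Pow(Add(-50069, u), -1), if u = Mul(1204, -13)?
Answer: Rational(-1, 65721) ≈ -1.5216e-5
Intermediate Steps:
u = -15652
Pow(Add(-50069, u), -1) = Pow(Add(-50069, -15652), -1) = Pow(-65721, -1) = Rational(-1, 65721)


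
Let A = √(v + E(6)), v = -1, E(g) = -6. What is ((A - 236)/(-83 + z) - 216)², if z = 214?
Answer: (28532 - I*√7)²/17161 ≈ 47438.0 - 8.7977*I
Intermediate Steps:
A = I*√7 (A = √(-1 - 6) = √(-7) = I*√7 ≈ 2.6458*I)
((A - 236)/(-83 + z) - 216)² = ((I*√7 - 236)/(-83 + 214) - 216)² = ((-236 + I*√7)/131 - 216)² = ((-236 + I*√7)*(1/131) - 216)² = ((-236/131 + I*√7/131) - 216)² = (-28532/131 + I*√7/131)²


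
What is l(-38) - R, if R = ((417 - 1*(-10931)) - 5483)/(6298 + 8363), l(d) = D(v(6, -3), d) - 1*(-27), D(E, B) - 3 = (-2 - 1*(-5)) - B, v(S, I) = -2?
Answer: 345022/4887 ≈ 70.600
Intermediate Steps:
D(E, B) = 6 - B (D(E, B) = 3 + ((-2 - 1*(-5)) - B) = 3 + ((-2 + 5) - B) = 3 + (3 - B) = 6 - B)
l(d) = 33 - d (l(d) = (6 - d) - 1*(-27) = (6 - d) + 27 = 33 - d)
R = 1955/4887 (R = ((417 + 10931) - 5483)/14661 = (11348 - 5483)*(1/14661) = 5865*(1/14661) = 1955/4887 ≈ 0.40004)
l(-38) - R = (33 - 1*(-38)) - 1*1955/4887 = (33 + 38) - 1955/4887 = 71 - 1955/4887 = 345022/4887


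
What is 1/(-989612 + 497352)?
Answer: -1/492260 ≈ -2.0314e-6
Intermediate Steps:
1/(-989612 + 497352) = 1/(-492260) = -1/492260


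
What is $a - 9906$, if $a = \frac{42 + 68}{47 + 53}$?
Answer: $- \frac{99049}{10} \approx -9904.9$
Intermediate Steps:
$a = \frac{11}{10}$ ($a = \frac{110}{100} = 110 \cdot \frac{1}{100} = \frac{11}{10} \approx 1.1$)
$a - 9906 = \frac{11}{10} - 9906 = - \frac{99049}{10}$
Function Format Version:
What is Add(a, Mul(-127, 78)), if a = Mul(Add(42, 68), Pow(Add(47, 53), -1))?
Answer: Rational(-99049, 10) ≈ -9904.9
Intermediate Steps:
a = Rational(11, 10) (a = Mul(110, Pow(100, -1)) = Mul(110, Rational(1, 100)) = Rational(11, 10) ≈ 1.1000)
Add(a, Mul(-127, 78)) = Add(Rational(11, 10), Mul(-127, 78)) = Add(Rational(11, 10), -9906) = Rational(-99049, 10)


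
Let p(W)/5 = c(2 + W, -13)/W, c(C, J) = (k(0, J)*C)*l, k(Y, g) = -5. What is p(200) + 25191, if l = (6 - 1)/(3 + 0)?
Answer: 301787/12 ≈ 25149.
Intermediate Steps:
l = 5/3 ≈ 1.6667
c(C, J) = -25*C/3 (c(C, J) = -5*C*(5/3) = -25*C/3)
p(W) = 5*(-50/3 - 25*W/3)/W (p(W) = 5*((-25*(2 + W)/3)/W) = 5*((-50/3 - 25*W/3)/W) = 5*(-50/3 - 25*W/3)/W)
p(200) + 25191 = (125/3)*(-2 - 1*200)/200 + 25191 = (125/3)*(1/200)*(-2 - 200) + 25191 = (125/3)*(1/200)*(-202) + 25191 = -505/12 + 25191 = 301787/12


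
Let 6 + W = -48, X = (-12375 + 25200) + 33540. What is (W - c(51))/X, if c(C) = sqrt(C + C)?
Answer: -18/15455 - sqrt(102)/46365 ≈ -0.0013825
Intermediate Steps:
X = 46365 (X = 12825 + 33540 = 46365)
c(C) = sqrt(2)*sqrt(C) (c(C) = sqrt(2*C) = sqrt(2)*sqrt(C))
W = -54 (W = -6 - 48 = -54)
(W - c(51))/X = (-54 - sqrt(2)*sqrt(51))/46365 = (-54 - sqrt(102))*(1/46365) = -18/15455 - sqrt(102)/46365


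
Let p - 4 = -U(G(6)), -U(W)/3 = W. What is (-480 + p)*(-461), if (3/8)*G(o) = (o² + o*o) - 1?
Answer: -42412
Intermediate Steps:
G(o) = -8/3 + 16*o²/3 (G(o) = 8*((o² + o*o) - 1)/3 = 8*((o² + o²) - 1)/3 = 8*(2*o² - 1)/3 = 8*(-1 + 2*o²)/3 = -8/3 + 16*o²/3)
U(W) = -3*W
p = 572 (p = 4 - (-3)*(-8/3 + (16/3)*6²) = 4 - (-3)*(-8/3 + (16/3)*36) = 4 - (-3)*(-8/3 + 192) = 4 - (-3)*568/3 = 4 - 1*(-568) = 4 + 568 = 572)
(-480 + p)*(-461) = (-480 + 572)*(-461) = 92*(-461) = -42412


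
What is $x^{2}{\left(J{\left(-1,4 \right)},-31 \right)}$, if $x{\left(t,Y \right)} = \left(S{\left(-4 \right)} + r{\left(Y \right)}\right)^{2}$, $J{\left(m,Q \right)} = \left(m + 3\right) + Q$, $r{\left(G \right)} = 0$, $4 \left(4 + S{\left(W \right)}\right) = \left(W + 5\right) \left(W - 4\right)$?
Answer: $1296$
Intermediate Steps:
$S{\left(W \right)} = -4 + \frac{\left(-4 + W\right) \left(5 + W\right)}{4}$ ($S{\left(W \right)} = -4 + \frac{\left(W + 5\right) \left(W - 4\right)}{4} = -4 + \frac{\left(5 + W\right) \left(-4 + W\right)}{4} = -4 + \frac{\left(-4 + W\right) \left(5 + W\right)}{4}$)
$J{\left(m,Q \right)} = 3 + Q + m$ ($J{\left(m,Q \right)} = \left(3 + m\right) + Q = 3 + Q + m$)
$x{\left(t,Y \right)} = 36$ ($x{\left(t,Y \right)} = \left(\left(-9 + \frac{1}{4} \left(-4\right) + \frac{\left(-4\right)^{2}}{4}\right) + 0\right)^{2} = \left(\left(-9 - 1 + \frac{1}{4} \cdot 16\right) + 0\right)^{2} = \left(\left(-9 - 1 + 4\right) + 0\right)^{2} = \left(-6 + 0\right)^{2} = \left(-6\right)^{2} = 36$)
$x^{2}{\left(J{\left(-1,4 \right)},-31 \right)} = 36^{2} = 1296$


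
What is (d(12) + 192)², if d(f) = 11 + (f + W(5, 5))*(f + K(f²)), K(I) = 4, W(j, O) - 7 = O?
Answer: 344569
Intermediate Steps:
W(j, O) = 7 + O
d(f) = 11 + (4 + f)*(12 + f) (d(f) = 11 + (f + (7 + 5))*(f + 4) = 11 + (f + 12)*(4 + f) = 11 + (12 + f)*(4 + f) = 11 + (4 + f)*(12 + f))
(d(12) + 192)² = ((59 + 12² + 16*12) + 192)² = ((59 + 144 + 192) + 192)² = (395 + 192)² = 587² = 344569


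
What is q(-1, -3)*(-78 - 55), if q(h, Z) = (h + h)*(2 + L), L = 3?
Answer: 1330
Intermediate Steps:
q(h, Z) = 10*h (q(h, Z) = (h + h)*(2 + 3) = (2*h)*5 = 10*h)
q(-1, -3)*(-78 - 55) = (10*(-1))*(-78 - 55) = -10*(-133) = 1330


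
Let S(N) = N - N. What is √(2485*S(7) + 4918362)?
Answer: √4918362 ≈ 2217.7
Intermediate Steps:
S(N) = 0
√(2485*S(7) + 4918362) = √(2485*0 + 4918362) = √(0 + 4918362) = √4918362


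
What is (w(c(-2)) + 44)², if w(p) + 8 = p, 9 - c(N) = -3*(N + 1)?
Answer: 1764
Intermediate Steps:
c(N) = 12 + 3*N (c(N) = 9 - (-3)*(N + 1) = 9 - (-3)*(1 + N) = 9 - (-3 - 3*N) = 9 + (3 + 3*N) = 12 + 3*N)
w(p) = -8 + p
(w(c(-2)) + 44)² = ((-8 + (12 + 3*(-2))) + 44)² = ((-8 + (12 - 6)) + 44)² = ((-8 + 6) + 44)² = (-2 + 44)² = 42² = 1764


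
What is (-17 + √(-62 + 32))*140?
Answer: -2380 + 140*I*√30 ≈ -2380.0 + 766.81*I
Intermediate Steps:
(-17 + √(-62 + 32))*140 = (-17 + √(-30))*140 = (-17 + I*√30)*140 = -2380 + 140*I*√30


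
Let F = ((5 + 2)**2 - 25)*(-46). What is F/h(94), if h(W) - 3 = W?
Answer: -1104/97 ≈ -11.381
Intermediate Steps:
F = -1104 (F = (7**2 - 25)*(-46) = (49 - 25)*(-46) = 24*(-46) = -1104)
h(W) = 3 + W
F/h(94) = -1104/(3 + 94) = -1104/97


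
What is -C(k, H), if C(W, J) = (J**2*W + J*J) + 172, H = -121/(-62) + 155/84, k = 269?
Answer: -1531085999/376712 ≈ -4064.3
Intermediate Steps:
H = 9887/2604 (H = -121*(-1/62) + 155*(1/84) = 121/62 + 155/84 = 9887/2604 ≈ 3.7969)
C(W, J) = 172 + J**2 + W*J**2 (C(W, J) = (W*J**2 + J**2) + 172 = (J**2 + W*J**2) + 172 = 172 + J**2 + W*J**2)
-C(k, H) = -(172 + (9887/2604)**2 + 269*(9887/2604)**2) = -(172 + 97752769/6780816 + 269*(97752769/6780816)) = -(172 + 97752769/6780816 + 26295494861/6780816) = -1*1531085999/376712 = -1531085999/376712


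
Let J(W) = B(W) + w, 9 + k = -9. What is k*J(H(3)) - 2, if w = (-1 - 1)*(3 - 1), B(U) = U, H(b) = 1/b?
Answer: 64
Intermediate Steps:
k = -18 (k = -9 - 9 = -18)
w = -4 (w = -2*2 = -4)
J(W) = -4 + W (J(W) = W - 4 = -4 + W)
k*J(H(3)) - 2 = -18*(-4 + 1/3) - 2 = -18*(-4 + ⅓) - 2 = -18*(-11/3) - 2 = 66 - 2 = 64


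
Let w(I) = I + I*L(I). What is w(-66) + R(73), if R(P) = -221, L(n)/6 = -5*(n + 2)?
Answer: -127007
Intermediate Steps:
L(n) = -60 - 30*n (L(n) = 6*(-5*(n + 2)) = 6*(-5*(2 + n)) = 6*(-10 - 5*n) = -60 - 30*n)
w(I) = I + I*(-60 - 30*I)
w(-66) + R(73) = -1*(-66)*(59 + 30*(-66)) - 221 = -1*(-66)*(59 - 1980) - 221 = -1*(-66)*(-1921) - 221 = -126786 - 221 = -127007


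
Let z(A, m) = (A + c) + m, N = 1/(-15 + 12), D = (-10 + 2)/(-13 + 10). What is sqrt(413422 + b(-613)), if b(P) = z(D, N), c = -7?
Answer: 2*sqrt(930189)/3 ≈ 642.98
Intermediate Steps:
D = 8/3 (D = -8/(-3) = -8*(-1/3) = 8/3 ≈ 2.6667)
N = -1/3 (N = 1/(-3) = -1/3 ≈ -0.33333)
z(A, m) = -7 + A + m (z(A, m) = (A - 7) + m = (-7 + A) + m = -7 + A + m)
b(P) = -14/3 (b(P) = -7 + 8/3 - 1/3 = -14/3)
sqrt(413422 + b(-613)) = sqrt(413422 - 14/3) = sqrt(1240252/3) = 2*sqrt(930189)/3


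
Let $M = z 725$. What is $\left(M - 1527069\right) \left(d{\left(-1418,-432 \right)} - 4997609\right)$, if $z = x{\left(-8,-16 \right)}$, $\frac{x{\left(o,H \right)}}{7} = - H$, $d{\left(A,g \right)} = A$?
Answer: $7227938169463$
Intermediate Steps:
$x{\left(o,H \right)} = - 7 H$ ($x{\left(o,H \right)} = 7 \left(- H\right) = - 7 H$)
$z = 112$ ($z = \left(-7\right) \left(-16\right) = 112$)
$M = 81200$ ($M = 112 \cdot 725 = 81200$)
$\left(M - 1527069\right) \left(d{\left(-1418,-432 \right)} - 4997609\right) = \left(81200 - 1527069\right) \left(-1418 - 4997609\right) = \left(-1445869\right) \left(-4999027\right) = 7227938169463$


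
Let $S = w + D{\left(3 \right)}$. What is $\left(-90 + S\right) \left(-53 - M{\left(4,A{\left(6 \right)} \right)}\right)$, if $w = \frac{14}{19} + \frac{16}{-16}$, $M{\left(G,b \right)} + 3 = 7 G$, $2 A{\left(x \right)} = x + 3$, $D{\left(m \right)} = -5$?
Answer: $\frac{141180}{19} \approx 7430.5$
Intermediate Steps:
$A{\left(x \right)} = \frac{3}{2} + \frac{x}{2}$ ($A{\left(x \right)} = \frac{x + 3}{2} = \frac{3 + x}{2} = \frac{3}{2} + \frac{x}{2}$)
$M{\left(G,b \right)} = -3 + 7 G$
$w = - \frac{5}{19}$ ($w = 14 \cdot \frac{1}{19} + 16 \left(- \frac{1}{16}\right) = \frac{14}{19} - 1 = - \frac{5}{19} \approx -0.26316$)
$S = - \frac{100}{19}$ ($S = - \frac{5}{19} - 5 = - \frac{100}{19} \approx -5.2632$)
$\left(-90 + S\right) \left(-53 - M{\left(4,A{\left(6 \right)} \right)}\right) = \left(-90 - \frac{100}{19}\right) \left(-53 - \left(-3 + 7 \cdot 4\right)\right) = - \frac{1810 \left(-53 - \left(-3 + 28\right)\right)}{19} = - \frac{1810 \left(-53 - 25\right)}{19} = \left(- \frac{1810}{19}\right) \left(-78\right) = \frac{141180}{19}$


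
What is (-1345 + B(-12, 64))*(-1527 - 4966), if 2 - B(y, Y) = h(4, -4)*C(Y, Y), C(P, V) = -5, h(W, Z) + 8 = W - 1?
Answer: 8882424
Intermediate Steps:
h(W, Z) = -9 + W (h(W, Z) = -8 + (W - 1) = -8 + (-1 + W) = -9 + W)
B(y, Y) = -23 (B(y, Y) = 2 - (-9 + 4)*(-5) = 2 - (-5)*(-5) = 2 - 1*25 = 2 - 25 = -23)
(-1345 + B(-12, 64))*(-1527 - 4966) = (-1345 - 23)*(-1527 - 4966) = -1368*(-6493) = 8882424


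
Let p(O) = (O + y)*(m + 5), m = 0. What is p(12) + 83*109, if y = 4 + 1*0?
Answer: 9127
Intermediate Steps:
y = 4 (y = 4 + 0 = 4)
p(O) = 20 + 5*O (p(O) = (O + 4)*(0 + 5) = (4 + O)*5 = 20 + 5*O)
p(12) + 83*109 = (20 + 5*12) + 83*109 = (20 + 60) + 9047 = 80 + 9047 = 9127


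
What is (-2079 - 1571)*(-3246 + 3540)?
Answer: -1073100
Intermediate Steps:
(-2079 - 1571)*(-3246 + 3540) = -3650*294 = -1073100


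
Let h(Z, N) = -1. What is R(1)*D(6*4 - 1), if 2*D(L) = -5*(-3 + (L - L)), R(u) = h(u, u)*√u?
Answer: -15/2 ≈ -7.5000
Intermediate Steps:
R(u) = -√u
D(L) = 15/2 (D(L) = (-5*(-3 + (L - L)))/2 = (-5*(-3 + 0))/2 = (-5*(-3))/2 = (½)*15 = 15/2)
R(1)*D(6*4 - 1) = -√1*(15/2) = -1*1*(15/2) = -1*15/2 = -15/2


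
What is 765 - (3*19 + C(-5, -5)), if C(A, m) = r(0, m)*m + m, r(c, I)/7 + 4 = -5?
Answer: 398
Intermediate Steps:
r(c, I) = -63 (r(c, I) = -28 + 7*(-5) = -28 - 35 = -63)
C(A, m) = -62*m (C(A, m) = -63*m + m = -62*m)
765 - (3*19 + C(-5, -5)) = 765 - (3*19 - 62*(-5)) = 765 - (57 + 310) = 765 - 1*367 = 765 - 367 = 398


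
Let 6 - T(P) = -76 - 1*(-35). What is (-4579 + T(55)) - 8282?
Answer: -12814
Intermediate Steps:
T(P) = 47 (T(P) = 6 - (-76 - 1*(-35)) = 6 - (-76 + 35) = 6 - 1*(-41) = 6 + 41 = 47)
(-4579 + T(55)) - 8282 = (-4579 + 47) - 8282 = -4532 - 8282 = -12814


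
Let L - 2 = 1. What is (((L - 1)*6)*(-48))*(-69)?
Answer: 39744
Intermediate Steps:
L = 3 (L = 2 + 1 = 3)
(((L - 1)*6)*(-48))*(-69) = (((3 - 1)*6)*(-48))*(-69) = ((2*6)*(-48))*(-69) = (12*(-48))*(-69) = -576*(-69) = 39744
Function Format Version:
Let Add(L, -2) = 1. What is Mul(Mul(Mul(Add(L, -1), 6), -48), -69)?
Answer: 39744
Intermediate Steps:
L = 3 (L = Add(2, 1) = 3)
Mul(Mul(Mul(Add(L, -1), 6), -48), -69) = Mul(Mul(Mul(Add(3, -1), 6), -48), -69) = Mul(Mul(Mul(2, 6), -48), -69) = Mul(Mul(12, -48), -69) = Mul(-576, -69) = 39744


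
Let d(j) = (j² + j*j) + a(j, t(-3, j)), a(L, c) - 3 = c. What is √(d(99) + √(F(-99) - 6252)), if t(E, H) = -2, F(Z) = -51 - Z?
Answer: √(19603 + 2*I*√1551) ≈ 140.01 + 0.2813*I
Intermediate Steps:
a(L, c) = 3 + c
d(j) = 1 + 2*j² (d(j) = (j² + j*j) + (3 - 2) = (j² + j²) + 1 = 2*j² + 1 = 1 + 2*j²)
√(d(99) + √(F(-99) - 6252)) = √((1 + 2*99²) + √((-51 - 1*(-99)) - 6252)) = √((1 + 2*9801) + √((-51 + 99) - 6252)) = √((1 + 19602) + √(48 - 6252)) = √(19603 + √(-6204)) = √(19603 + 2*I*√1551)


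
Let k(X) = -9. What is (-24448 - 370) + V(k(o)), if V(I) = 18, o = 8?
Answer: -24800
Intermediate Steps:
(-24448 - 370) + V(k(o)) = (-24448 - 370) + 18 = -24818 + 18 = -24800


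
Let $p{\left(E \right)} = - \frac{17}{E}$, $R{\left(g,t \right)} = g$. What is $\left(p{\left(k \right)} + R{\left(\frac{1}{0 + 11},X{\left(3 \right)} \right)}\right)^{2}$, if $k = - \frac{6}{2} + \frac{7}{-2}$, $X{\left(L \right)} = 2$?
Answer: $\frac{149769}{20449} \approx 7.324$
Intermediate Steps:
$k = - \frac{13}{2}$ ($k = \left(-6\right) \frac{1}{2} + 7 \left(- \frac{1}{2}\right) = -3 - \frac{7}{2} = - \frac{13}{2} \approx -6.5$)
$\left(p{\left(k \right)} + R{\left(\frac{1}{0 + 11},X{\left(3 \right)} \right)}\right)^{2} = \left(- \frac{17}{- \frac{13}{2}} + \frac{1}{0 + 11}\right)^{2} = \left(\left(-17\right) \left(- \frac{2}{13}\right) + \frac{1}{11}\right)^{2} = \left(\frac{34}{13} + \frac{1}{11}\right)^{2} = \left(\frac{387}{143}\right)^{2} = \frac{149769}{20449}$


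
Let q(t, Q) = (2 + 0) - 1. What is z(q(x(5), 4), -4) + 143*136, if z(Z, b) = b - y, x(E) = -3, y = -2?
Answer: 19446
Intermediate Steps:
q(t, Q) = 1 (q(t, Q) = 2 - 1 = 1)
z(Z, b) = 2 + b (z(Z, b) = b - 1*(-2) = b + 2 = 2 + b)
z(q(x(5), 4), -4) + 143*136 = (2 - 4) + 143*136 = -2 + 19448 = 19446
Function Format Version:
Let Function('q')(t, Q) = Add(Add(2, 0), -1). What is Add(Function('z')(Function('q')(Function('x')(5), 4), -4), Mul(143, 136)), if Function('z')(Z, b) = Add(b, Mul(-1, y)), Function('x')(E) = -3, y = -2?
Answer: 19446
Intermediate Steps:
Function('q')(t, Q) = 1 (Function('q')(t, Q) = Add(2, -1) = 1)
Function('z')(Z, b) = Add(2, b) (Function('z')(Z, b) = Add(b, Mul(-1, -2)) = Add(b, 2) = Add(2, b))
Add(Function('z')(Function('q')(Function('x')(5), 4), -4), Mul(143, 136)) = Add(Add(2, -4), Mul(143, 136)) = Add(-2, 19448) = 19446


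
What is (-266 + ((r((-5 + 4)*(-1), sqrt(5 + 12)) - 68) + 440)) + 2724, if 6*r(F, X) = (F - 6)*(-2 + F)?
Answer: 16985/6 ≈ 2830.8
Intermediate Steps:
r(F, X) = (-6 + F)*(-2 + F)/6 (r(F, X) = ((F - 6)*(-2 + F))/6 = ((-6 + F)*(-2 + F))/6 = (-6 + F)*(-2 + F)/6)
(-266 + ((r((-5 + 4)*(-1), sqrt(5 + 12)) - 68) + 440)) + 2724 = (-266 + (((2 - 4*(-5 + 4)*(-1)/3 + ((-5 + 4)*(-1))**2/6) - 68) + 440)) + 2724 = (-266 + (((2 - (-4)*(-1)/3 + (-1*(-1))**2/6) - 68) + 440)) + 2724 = (-266 + (((2 - 4/3*1 + (1/6)*1**2) - 68) + 440)) + 2724 = (-266 + (((2 - 4/3 + (1/6)*1) - 68) + 440)) + 2724 = (-266 + (((2 - 4/3 + 1/6) - 68) + 440)) + 2724 = (-266 + ((5/6 - 68) + 440)) + 2724 = (-266 + (-403/6 + 440)) + 2724 = (-266 + 2237/6) + 2724 = 641/6 + 2724 = 16985/6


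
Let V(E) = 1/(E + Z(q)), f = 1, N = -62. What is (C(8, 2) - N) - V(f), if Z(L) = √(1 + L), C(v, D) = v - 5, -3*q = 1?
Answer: 62 + √6 ≈ 64.449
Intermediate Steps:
q = -⅓ (q = -⅓*1 = -⅓ ≈ -0.33333)
C(v, D) = -5 + v
V(E) = 1/(E + √6/3) (V(E) = 1/(E + √(1 - ⅓)) = 1/(E + √(⅔)) = 1/(E + √6/3))
(C(8, 2) - N) - V(f) = ((-5 + 8) - 1*(-62)) - 3/(√6 + 3*1) = (3 + 62) - 3/(√6 + 3) = 65 - 3/(3 + √6)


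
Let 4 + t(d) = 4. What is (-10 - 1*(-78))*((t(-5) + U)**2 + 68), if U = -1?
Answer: 4692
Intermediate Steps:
t(d) = 0 (t(d) = -4 + 4 = 0)
(-10 - 1*(-78))*((t(-5) + U)**2 + 68) = (-10 - 1*(-78))*((0 - 1)**2 + 68) = (-10 + 78)*((-1)**2 + 68) = 68*(1 + 68) = 68*69 = 4692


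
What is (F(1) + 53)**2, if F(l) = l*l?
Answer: 2916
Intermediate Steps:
F(l) = l**2
(F(1) + 53)**2 = (1**2 + 53)**2 = (1 + 53)**2 = 54**2 = 2916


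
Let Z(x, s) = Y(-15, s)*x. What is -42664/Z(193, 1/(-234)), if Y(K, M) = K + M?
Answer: 9983376/677623 ≈ 14.733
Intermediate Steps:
Z(x, s) = x*(-15 + s) (Z(x, s) = (-15 + s)*x = x*(-15 + s))
-42664/Z(193, 1/(-234)) = -42664*1/(193*(-15 + 1/(-234))) = -42664*1/(193*(-15 - 1/234)) = -42664/(193*(-3511/234)) = -42664/(-677623/234) = -42664*(-234/677623) = 9983376/677623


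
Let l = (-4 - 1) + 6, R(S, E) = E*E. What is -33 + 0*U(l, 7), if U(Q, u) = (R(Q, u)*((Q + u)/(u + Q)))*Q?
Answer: -33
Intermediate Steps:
R(S, E) = E²
l = 1 (l = -5 + 6 = 1)
U(Q, u) = Q*u² (U(Q, u) = (u²*((Q + u)/(u + Q)))*Q = (u²*((Q + u)/(Q + u)))*Q = (u²*1)*Q = u²*Q = Q*u²)
-33 + 0*U(l, 7) = -33 + 0*(1*7²) = -33 + 0*(1*49) = -33 + 0*49 = -33 + 0 = -33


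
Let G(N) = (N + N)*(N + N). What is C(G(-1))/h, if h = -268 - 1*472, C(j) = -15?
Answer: 3/148 ≈ 0.020270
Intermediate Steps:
G(N) = 4*N² (G(N) = (2*N)*(2*N) = 4*N²)
h = -740 (h = -268 - 472 = -740)
C(G(-1))/h = -15/(-740) = -15*(-1/740) = 3/148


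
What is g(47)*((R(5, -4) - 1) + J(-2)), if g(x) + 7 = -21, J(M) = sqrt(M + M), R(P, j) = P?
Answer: -112 - 56*I ≈ -112.0 - 56.0*I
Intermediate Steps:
J(M) = sqrt(2)*sqrt(M) (J(M) = sqrt(2*M) = sqrt(2)*sqrt(M))
g(x) = -28 (g(x) = -7 - 21 = -28)
g(47)*((R(5, -4) - 1) + J(-2)) = -28*((5 - 1) + sqrt(2)*sqrt(-2)) = -28*(4 + sqrt(2)*(I*sqrt(2))) = -28*(4 + 2*I) = -112 - 56*I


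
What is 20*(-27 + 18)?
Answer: -180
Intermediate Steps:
20*(-27 + 18) = 20*(-9) = -180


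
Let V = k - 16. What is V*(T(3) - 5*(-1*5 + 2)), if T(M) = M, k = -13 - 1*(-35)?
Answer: 108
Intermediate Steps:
k = 22 (k = -13 + 35 = 22)
V = 6 (V = 22 - 16 = 6)
V*(T(3) - 5*(-1*5 + 2)) = 6*(3 - 5*(-1*5 + 2)) = 6*(3 - 5*(-5 + 2)) = 6*(3 - 5*(-3)) = 6*(3 - 1*(-15)) = 6*(3 + 15) = 6*18 = 108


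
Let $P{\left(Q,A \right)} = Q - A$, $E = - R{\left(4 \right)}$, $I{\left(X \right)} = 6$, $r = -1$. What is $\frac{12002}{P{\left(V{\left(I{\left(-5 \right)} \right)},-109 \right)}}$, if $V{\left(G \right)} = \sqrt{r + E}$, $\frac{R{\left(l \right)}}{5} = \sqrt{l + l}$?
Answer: $\frac{12002}{109 + i \sqrt{1 + 10 \sqrt{2}}} \approx 109.97 - 3.9259 i$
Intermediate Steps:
$R{\left(l \right)} = 5 \sqrt{2} \sqrt{l}$ ($R{\left(l \right)} = 5 \sqrt{l + l} = 5 \sqrt{2 l} = 5 \sqrt{2} \sqrt{l}$)
$E = - 10 \sqrt{2}$ ($E = - 5 \sqrt{2} \sqrt{4} = - 5 \sqrt{2} \cdot 2 = - 10 \sqrt{2} \approx -14.142$)
$V{\left(G \right)} = \sqrt{-1 - 10 \sqrt{2}}$
$\frac{12002}{P{\left(V{\left(I{\left(-5 \right)} \right)},-109 \right)}} = \frac{12002}{\sqrt{-1 - 10 \sqrt{2}} - -109} = \frac{12002}{\sqrt{-1 - 10 \sqrt{2}} + 109} = \frac{12002}{109 + \sqrt{-1 - 10 \sqrt{2}}}$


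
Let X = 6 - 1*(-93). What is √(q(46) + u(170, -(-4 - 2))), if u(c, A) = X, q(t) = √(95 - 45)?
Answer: √(99 + 5*√2) ≈ 10.299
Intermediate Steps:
q(t) = 5*√2 (q(t) = √50 = 5*√2)
X = 99 (X = 6 + 93 = 99)
u(c, A) = 99
√(q(46) + u(170, -(-4 - 2))) = √(5*√2 + 99) = √(99 + 5*√2)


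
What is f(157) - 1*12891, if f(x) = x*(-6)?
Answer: -13833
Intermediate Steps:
f(x) = -6*x
f(157) - 1*12891 = -6*157 - 1*12891 = -942 - 12891 = -13833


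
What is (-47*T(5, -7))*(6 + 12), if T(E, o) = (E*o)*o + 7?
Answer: -213192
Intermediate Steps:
T(E, o) = 7 + E*o² (T(E, o) = E*o² + 7 = 7 + E*o²)
(-47*T(5, -7))*(6 + 12) = (-47*(7 + 5*(-7)²))*(6 + 12) = -47*(7 + 5*49)*18 = -47*(7 + 245)*18 = -47*252*18 = -11844*18 = -213192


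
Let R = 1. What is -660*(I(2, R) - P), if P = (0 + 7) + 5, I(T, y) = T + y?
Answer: 5940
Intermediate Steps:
P = 12 (P = 7 + 5 = 12)
-660*(I(2, R) - P) = -660*((2 + 1) - 1*12) = -660*(3 - 12) = -660*(-9) = 5940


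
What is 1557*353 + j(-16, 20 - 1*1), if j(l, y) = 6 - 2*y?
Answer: 549589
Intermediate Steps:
1557*353 + j(-16, 20 - 1*1) = 1557*353 + (6 - 2*(20 - 1*1)) = 549621 + (6 - 2*(20 - 1)) = 549621 + (6 - 2*19) = 549621 + (6 - 38) = 549621 - 32 = 549589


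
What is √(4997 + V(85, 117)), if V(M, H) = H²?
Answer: √18686 ≈ 136.70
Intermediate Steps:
√(4997 + V(85, 117)) = √(4997 + 117²) = √(4997 + 13689) = √18686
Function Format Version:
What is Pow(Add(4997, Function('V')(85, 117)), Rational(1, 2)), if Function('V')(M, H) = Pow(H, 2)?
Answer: Pow(18686, Rational(1, 2)) ≈ 136.70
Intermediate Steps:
Pow(Add(4997, Function('V')(85, 117)), Rational(1, 2)) = Pow(Add(4997, Pow(117, 2)), Rational(1, 2)) = Pow(Add(4997, 13689), Rational(1, 2)) = Pow(18686, Rational(1, 2))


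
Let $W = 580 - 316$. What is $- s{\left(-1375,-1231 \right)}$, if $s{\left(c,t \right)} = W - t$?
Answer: $-1495$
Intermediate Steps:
$W = 264$ ($W = 580 - 316 = 264$)
$s{\left(c,t \right)} = 264 - t$
$- s{\left(-1375,-1231 \right)} = - (264 - -1231) = - (264 + 1231) = \left(-1\right) 1495 = -1495$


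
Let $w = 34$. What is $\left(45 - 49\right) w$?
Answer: $-136$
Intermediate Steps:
$\left(45 - 49\right) w = \left(45 - 49\right) 34 = \left(-4\right) 34 = -136$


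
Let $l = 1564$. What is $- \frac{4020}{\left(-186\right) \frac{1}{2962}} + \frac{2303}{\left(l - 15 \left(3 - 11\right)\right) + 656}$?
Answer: $\frac{4643894993}{72540} \approx 64018.0$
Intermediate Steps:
$- \frac{4020}{\left(-186\right) \frac{1}{2962}} + \frac{2303}{\left(l - 15 \left(3 - 11\right)\right) + 656} = - \frac{4020}{\left(-186\right) \frac{1}{2962}} + \frac{2303}{\left(1564 - 15 \left(3 - 11\right)\right) + 656} = - \frac{4020}{\left(-186\right) \frac{1}{2962}} + \frac{2303}{\left(1564 - -120\right) + 656} = - \frac{4020}{- \frac{93}{1481}} + \frac{2303}{\left(1564 + 120\right) + 656} = \left(-4020\right) \left(- \frac{1481}{93}\right) + \frac{2303}{1684 + 656} = \frac{1984540}{31} + \frac{2303}{2340} = \frac{4643894993}{72540}$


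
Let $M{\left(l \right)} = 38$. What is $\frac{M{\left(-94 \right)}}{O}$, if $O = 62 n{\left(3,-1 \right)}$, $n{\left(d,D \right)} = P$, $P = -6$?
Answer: $- \frac{19}{186} \approx -0.10215$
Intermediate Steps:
$n{\left(d,D \right)} = -6$
$O = -372$ ($O = 62 \left(-6\right) = -372$)
$\frac{M{\left(-94 \right)}}{O} = \frac{38}{-372} = 38 \left(- \frac{1}{372}\right) = - \frac{19}{186}$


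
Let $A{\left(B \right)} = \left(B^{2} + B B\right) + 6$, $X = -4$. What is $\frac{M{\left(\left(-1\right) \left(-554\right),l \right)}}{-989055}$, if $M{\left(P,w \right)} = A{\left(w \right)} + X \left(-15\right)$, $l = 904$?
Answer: $- \frac{1634498}{989055} \approx -1.6526$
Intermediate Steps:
$A{\left(B \right)} = 6 + 2 B^{2}$ ($A{\left(B \right)} = \left(B^{2} + B^{2}\right) + 6 = 2 B^{2} + 6 = 6 + 2 B^{2}$)
$M{\left(P,w \right)} = 66 + 2 w^{2}$ ($M{\left(P,w \right)} = \left(6 + 2 w^{2}\right) - -60 = \left(6 + 2 w^{2}\right) + 60 = 66 + 2 w^{2}$)
$\frac{M{\left(\left(-1\right) \left(-554\right),l \right)}}{-989055} = \frac{66 + 2 \cdot 904^{2}}{-989055} = \left(66 + 2 \cdot 817216\right) \left(- \frac{1}{989055}\right) = \left(66 + 1634432\right) \left(- \frac{1}{989055}\right) = 1634498 \left(- \frac{1}{989055}\right) = - \frac{1634498}{989055}$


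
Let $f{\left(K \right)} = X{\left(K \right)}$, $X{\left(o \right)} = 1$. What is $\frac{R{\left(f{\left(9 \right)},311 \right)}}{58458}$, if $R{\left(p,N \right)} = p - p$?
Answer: $0$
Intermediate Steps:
$f{\left(K \right)} = 1$
$R{\left(p,N \right)} = 0$
$\frac{R{\left(f{\left(9 \right)},311 \right)}}{58458} = \frac{0}{58458} = 0 \cdot \frac{1}{58458} = 0$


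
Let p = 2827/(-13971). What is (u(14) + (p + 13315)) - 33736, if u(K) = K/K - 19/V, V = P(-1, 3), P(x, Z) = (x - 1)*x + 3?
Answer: -1426718684/69855 ≈ -20424.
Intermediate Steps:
P(x, Z) = 3 + x*(-1 + x) (P(x, Z) = (-1 + x)*x + 3 = x*(-1 + x) + 3 = 3 + x*(-1 + x))
p = -2827/13971 (p = 2827*(-1/13971) = -2827/13971 ≈ -0.20235)
V = 5 (V = 3 + (-1)**2 - 1*(-1) = 3 + 1 + 1 = 5)
u(K) = -14/5 (u(K) = K/K - 19/5 = 1 - 19*1/5 = 1 - 19/5 = -14/5)
(u(14) + (p + 13315)) - 33736 = (-14/5 + (-2827/13971 + 13315)) - 33736 = (-14/5 + 186021038/13971) - 33736 = 929909596/69855 - 33736 = -1426718684/69855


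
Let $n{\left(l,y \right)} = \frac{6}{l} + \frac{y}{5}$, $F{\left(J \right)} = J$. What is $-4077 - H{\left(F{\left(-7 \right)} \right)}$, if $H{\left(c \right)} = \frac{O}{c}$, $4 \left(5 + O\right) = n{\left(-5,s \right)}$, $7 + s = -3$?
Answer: $- \frac{142724}{35} \approx -4077.8$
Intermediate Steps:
$s = -10$ ($s = -7 - 3 = -10$)
$n{\left(l,y \right)} = \frac{6}{l} + \frac{y}{5}$ ($n{\left(l,y \right)} = \frac{6}{l} + y \frac{1}{5} = \frac{6}{l} + \frac{y}{5}$)
$O = - \frac{29}{5}$ ($O = -5 + \frac{\frac{6}{-5} + \frac{1}{5} \left(-10\right)}{4} = -5 + \frac{6 \left(- \frac{1}{5}\right) - 2}{4} = -5 + \frac{- \frac{6}{5} - 2}{4} = -5 + \frac{1}{4} \left(- \frac{16}{5}\right) = -5 - \frac{4}{5} = - \frac{29}{5} \approx -5.8$)
$H{\left(c \right)} = - \frac{29}{5 c}$
$-4077 - H{\left(F{\left(-7 \right)} \right)} = -4077 - - \frac{29}{5 \left(-7\right)} = -4077 - \left(- \frac{29}{5}\right) \left(- \frac{1}{7}\right) = -4077 - \frac{29}{35} = - \frac{142724}{35}$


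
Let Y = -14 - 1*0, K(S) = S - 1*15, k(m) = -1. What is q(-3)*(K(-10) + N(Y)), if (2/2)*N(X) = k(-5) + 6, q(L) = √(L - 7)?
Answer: -20*I*√10 ≈ -63.246*I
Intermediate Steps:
K(S) = -15 + S (K(S) = S - 15 = -15 + S)
q(L) = √(-7 + L)
Y = -14 (Y = -14 + 0 = -14)
N(X) = 5 (N(X) = -1 + 6 = 5)
q(-3)*(K(-10) + N(Y)) = √(-7 - 3)*((-15 - 10) + 5) = √(-10)*(-25 + 5) = (I*√10)*(-20) = -20*I*√10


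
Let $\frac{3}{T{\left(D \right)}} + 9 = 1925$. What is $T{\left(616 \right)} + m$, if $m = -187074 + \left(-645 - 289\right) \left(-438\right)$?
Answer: $\frac{425386491}{1916} \approx 2.2202 \cdot 10^{5}$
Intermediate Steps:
$T{\left(D \right)} = \frac{3}{1916}$ ($T{\left(D \right)} = \frac{3}{-9 + 1925} = \frac{3}{1916}$)
$m = 222018$ ($m = -187074 - -409092 = -187074 + 409092 = 222018$)
$T{\left(616 \right)} + m = \frac{3}{1916} + 222018 = \frac{425386491}{1916}$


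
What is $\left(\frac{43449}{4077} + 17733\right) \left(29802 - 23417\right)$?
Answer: $\frac{153965527550}{1359} \approx 1.1329 \cdot 10^{8}$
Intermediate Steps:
$\left(\frac{43449}{4077} + 17733\right) \left(29802 - 23417\right) = \left(43449 \cdot \frac{1}{4077} + 17733\right) 6385 = \left(\frac{14483}{1359} + 17733\right) 6385 = \frac{24113630}{1359} \cdot 6385 = \frac{153965527550}{1359}$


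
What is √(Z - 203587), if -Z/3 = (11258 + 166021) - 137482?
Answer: I*√322978 ≈ 568.31*I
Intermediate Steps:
Z = -119391 (Z = -3*((11258 + 166021) - 137482) = -3*(177279 - 137482) = -3*39797 = -119391)
√(Z - 203587) = √(-119391 - 203587) = √(-322978) = I*√322978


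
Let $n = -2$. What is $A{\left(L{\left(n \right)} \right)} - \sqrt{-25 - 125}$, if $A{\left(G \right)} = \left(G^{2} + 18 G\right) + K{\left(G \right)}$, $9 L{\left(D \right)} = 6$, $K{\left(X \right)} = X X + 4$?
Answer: $\frac{152}{9} - 5 i \sqrt{6} \approx 16.889 - 12.247 i$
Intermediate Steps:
$K{\left(X \right)} = 4 + X^{2}$ ($K{\left(X \right)} = X^{2} + 4 = 4 + X^{2}$)
$L{\left(D \right)} = \frac{2}{3}$ ($L{\left(D \right)} = \frac{1}{9} \cdot 6 = \frac{2}{3}$)
$A{\left(G \right)} = 4 + 2 G^{2} + 18 G$ ($A{\left(G \right)} = \left(G^{2} + 18 G\right) + \left(4 + G^{2}\right) = 4 + 2 G^{2} + 18 G$)
$A{\left(L{\left(n \right)} \right)} - \sqrt{-25 - 125} = \left(4 + 2 \left(\frac{2}{3}\right)^{2} + 18 \cdot \frac{2}{3}\right) - \sqrt{-25 - 125} = \left(4 + 2 \cdot \frac{4}{9} + 12\right) - \sqrt{-150} = \left(4 + \frac{8}{9} + 12\right) - 5 i \sqrt{6} = \frac{152}{9} - 5 i \sqrt{6}$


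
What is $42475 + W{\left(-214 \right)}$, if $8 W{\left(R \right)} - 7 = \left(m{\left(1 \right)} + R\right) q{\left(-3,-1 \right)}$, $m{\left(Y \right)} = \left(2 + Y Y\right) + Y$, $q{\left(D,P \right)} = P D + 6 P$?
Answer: $\frac{340437}{8} \approx 42555.0$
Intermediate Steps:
$q{\left(D,P \right)} = 6 P + D P$ ($q{\left(D,P \right)} = D P + 6 P = 6 P + D P$)
$m{\left(Y \right)} = 2 + Y + Y^{2}$ ($m{\left(Y \right)} = \left(2 + Y^{2}\right) + Y = 2 + Y + Y^{2}$)
$W{\left(R \right)} = - \frac{5}{8} - \frac{3 R}{8}$ ($W{\left(R \right)} = \frac{7}{8} + \frac{\left(\left(2 + 1 + 1^{2}\right) + R\right) \left(- (6 - 3)\right)}{8} = \frac{7}{8} + \frac{\left(\left(2 + 1 + 1\right) + R\right) \left(\left(-1\right) 3\right)}{8} = \frac{7}{8} + \frac{\left(4 + R\right) \left(-3\right)}{8} = \frac{7}{8} + \frac{-12 - 3 R}{8} = \frac{7}{8} - \left(\frac{3}{2} + \frac{3 R}{8}\right) = - \frac{5}{8} - \frac{3 R}{8}$)
$42475 + W{\left(-214 \right)} = 42475 - - \frac{637}{8} = 42475 + \left(- \frac{5}{8} + \frac{321}{4}\right) = 42475 + \frac{637}{8} = \frac{340437}{8}$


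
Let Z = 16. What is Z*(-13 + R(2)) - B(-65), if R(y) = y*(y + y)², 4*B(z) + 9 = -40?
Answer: 1265/4 ≈ 316.25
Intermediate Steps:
B(z) = -49/4 (B(z) = -9/4 + (¼)*(-40) = -9/4 - 10 = -49/4)
R(y) = 4*y³ (R(y) = y*(2*y)² = y*(4*y²) = 4*y³)
Z*(-13 + R(2)) - B(-65) = 16*(-13 + 4*2³) - 1*(-49/4) = 16*(-13 + 4*8) + 49/4 = 16*(-13 + 32) + 49/4 = 16*19 + 49/4 = 304 + 49/4 = 1265/4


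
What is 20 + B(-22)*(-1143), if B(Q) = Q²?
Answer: -553192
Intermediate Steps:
20 + B(-22)*(-1143) = 20 + (-22)²*(-1143) = 20 + 484*(-1143) = 20 - 553212 = -553192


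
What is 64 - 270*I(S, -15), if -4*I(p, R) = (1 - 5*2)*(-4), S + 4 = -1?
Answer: 2494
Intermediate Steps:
S = -5 (S = -4 - 1 = -5)
I(p, R) = -9 (I(p, R) = -(1 - 5*2)*(-4)/4 = -(1 - 10)*(-4)/4 = -(-9)*(-4)/4 = -¼*36 = -9)
64 - 270*I(S, -15) = 64 - 270*(-9) = 64 + 2430 = 2494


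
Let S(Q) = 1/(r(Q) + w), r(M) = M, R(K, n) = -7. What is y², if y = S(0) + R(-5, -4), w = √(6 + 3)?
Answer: 400/9 ≈ 44.444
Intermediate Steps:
w = 3 (w = √9 = 3)
S(Q) = 1/(3 + Q) (S(Q) = 1/(Q + 3) = 1/(3 + Q))
y = -20/3 (y = 1/(3 + 0) - 7 = 1/3 - 7 = ⅓ - 7 = -20/3 ≈ -6.6667)
y² = (-20/3)² = 400/9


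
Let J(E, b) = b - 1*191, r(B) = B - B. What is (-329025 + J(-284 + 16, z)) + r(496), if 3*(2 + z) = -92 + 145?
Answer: -987601/3 ≈ -3.2920e+5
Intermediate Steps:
r(B) = 0
z = 47/3 (z = -2 + (-92 + 145)/3 = -2 + (1/3)*53 = -2 + 53/3 = 47/3 ≈ 15.667)
J(E, b) = -191 + b (J(E, b) = b - 191 = -191 + b)
(-329025 + J(-284 + 16, z)) + r(496) = (-329025 + (-191 + 47/3)) + 0 = (-329025 - 526/3) + 0 = -987601/3 + 0 = -987601/3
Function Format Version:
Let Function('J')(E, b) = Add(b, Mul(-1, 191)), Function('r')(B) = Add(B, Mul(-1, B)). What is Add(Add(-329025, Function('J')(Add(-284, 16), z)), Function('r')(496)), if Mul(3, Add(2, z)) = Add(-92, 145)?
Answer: Rational(-987601, 3) ≈ -3.2920e+5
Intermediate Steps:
Function('r')(B) = 0
z = Rational(47, 3) (z = Add(-2, Mul(Rational(1, 3), Add(-92, 145))) = Add(-2, Mul(Rational(1, 3), 53)) = Add(-2, Rational(53, 3)) = Rational(47, 3) ≈ 15.667)
Function('J')(E, b) = Add(-191, b) (Function('J')(E, b) = Add(b, -191) = Add(-191, b))
Add(Add(-329025, Function('J')(Add(-284, 16), z)), Function('r')(496)) = Add(Add(-329025, Add(-191, Rational(47, 3))), 0) = Add(Add(-329025, Rational(-526, 3)), 0) = Add(Rational(-987601, 3), 0) = Rational(-987601, 3)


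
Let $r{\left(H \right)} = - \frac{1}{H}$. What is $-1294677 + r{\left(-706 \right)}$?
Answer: $- \frac{914041961}{706} \approx -1.2947 \cdot 10^{6}$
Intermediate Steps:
$-1294677 + r{\left(-706 \right)} = -1294677 - \frac{1}{-706} = -1294677 - - \frac{1}{706} = -1294677 + \frac{1}{706} = - \frac{914041961}{706}$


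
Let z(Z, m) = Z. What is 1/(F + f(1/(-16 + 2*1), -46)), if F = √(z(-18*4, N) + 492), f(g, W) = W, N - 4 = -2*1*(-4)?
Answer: -23/848 - √105/848 ≈ -0.039206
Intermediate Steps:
N = 12 (N = 4 - 2*1*(-4) = 4 - 2*(-4) = 4 + 8 = 12)
F = 2*√105 (F = √(-18*4 + 492) = √(-72 + 492) = √420 = 2*√105 ≈ 20.494)
1/(F + f(1/(-16 + 2*1), -46)) = 1/(2*√105 - 46) = 1/(-46 + 2*√105)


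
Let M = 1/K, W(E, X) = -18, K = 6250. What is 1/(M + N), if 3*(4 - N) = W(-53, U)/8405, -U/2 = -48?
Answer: 10506250/42034181 ≈ 0.24995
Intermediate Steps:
U = 96 (U = -2*(-48) = 96)
M = 1/6250 ≈ 0.00016000
N = 33626/8405 (N = 4 - (-6)/8405 = 4 - 1/3*(-18/8405) = 4 + 6/8405 = 33626/8405 ≈ 4.0007)
1/(M + N) = 1/(1/6250 + 33626/8405) = 1/(42034181/10506250) = 10506250/42034181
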